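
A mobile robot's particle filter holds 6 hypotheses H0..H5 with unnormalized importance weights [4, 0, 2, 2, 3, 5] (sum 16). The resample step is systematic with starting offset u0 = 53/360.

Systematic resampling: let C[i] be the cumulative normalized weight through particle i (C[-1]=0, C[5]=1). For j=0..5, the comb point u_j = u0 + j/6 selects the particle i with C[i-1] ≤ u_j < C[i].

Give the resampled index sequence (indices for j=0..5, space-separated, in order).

C = [1/4, 1/4, 3/8, 1/2, 11/16, 1]
j=0: u_0=53/360 ∈ [0, 1/4) → index 0
j=1: u_1=113/360 ∈ [1/4, 3/8) → index 2
j=2: u_2=173/360 ∈ [3/8, 1/2) → index 3
j=3: u_3=233/360 ∈ [1/2, 11/16) → index 4
j=4: u_4=293/360 ∈ [11/16, 1) → index 5
j=5: u_5=353/360 ∈ [11/16, 1) → index 5

0 2 3 4 5 5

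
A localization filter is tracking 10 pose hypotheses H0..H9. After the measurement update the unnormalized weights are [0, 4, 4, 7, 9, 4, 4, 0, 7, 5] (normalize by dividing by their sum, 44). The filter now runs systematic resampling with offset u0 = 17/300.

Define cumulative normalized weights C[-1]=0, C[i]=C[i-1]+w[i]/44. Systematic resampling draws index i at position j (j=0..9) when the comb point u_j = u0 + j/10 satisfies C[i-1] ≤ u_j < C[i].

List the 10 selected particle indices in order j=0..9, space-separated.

C = [0, 1/11, 2/11, 15/44, 6/11, 7/11, 8/11, 8/11, 39/44, 1]
j=0: u_0=17/300 ∈ [0, 1/11) → index 1
j=1: u_1=47/300 ∈ [1/11, 2/11) → index 2
j=2: u_2=77/300 ∈ [2/11, 15/44) → index 3
j=3: u_3=107/300 ∈ [15/44, 6/11) → index 4
j=4: u_4=137/300 ∈ [15/44, 6/11) → index 4
j=5: u_5=167/300 ∈ [6/11, 7/11) → index 5
j=6: u_6=197/300 ∈ [7/11, 8/11) → index 6
j=7: u_7=227/300 ∈ [8/11, 39/44) → index 8
j=8: u_8=257/300 ∈ [8/11, 39/44) → index 8
j=9: u_9=287/300 ∈ [39/44, 1) → index 9

1 2 3 4 4 5 6 8 8 9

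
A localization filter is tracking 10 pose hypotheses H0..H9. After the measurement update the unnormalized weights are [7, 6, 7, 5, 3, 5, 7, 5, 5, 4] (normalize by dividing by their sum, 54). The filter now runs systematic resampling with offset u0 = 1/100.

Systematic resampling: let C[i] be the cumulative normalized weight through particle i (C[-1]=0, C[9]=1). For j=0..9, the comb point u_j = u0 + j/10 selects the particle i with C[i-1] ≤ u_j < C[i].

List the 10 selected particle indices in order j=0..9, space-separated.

0 0 1 2 3 4 5 6 7 8

C = [7/54, 13/54, 10/27, 25/54, 14/27, 11/18, 20/27, 5/6, 25/27, 1]
j=0: u_0=1/100 ∈ [0, 7/54) → index 0
j=1: u_1=11/100 ∈ [0, 7/54) → index 0
j=2: u_2=21/100 ∈ [7/54, 13/54) → index 1
j=3: u_3=31/100 ∈ [13/54, 10/27) → index 2
j=4: u_4=41/100 ∈ [10/27, 25/54) → index 3
j=5: u_5=51/100 ∈ [25/54, 14/27) → index 4
j=6: u_6=61/100 ∈ [14/27, 11/18) → index 5
j=7: u_7=71/100 ∈ [11/18, 20/27) → index 6
j=8: u_8=81/100 ∈ [20/27, 5/6) → index 7
j=9: u_9=91/100 ∈ [5/6, 25/27) → index 8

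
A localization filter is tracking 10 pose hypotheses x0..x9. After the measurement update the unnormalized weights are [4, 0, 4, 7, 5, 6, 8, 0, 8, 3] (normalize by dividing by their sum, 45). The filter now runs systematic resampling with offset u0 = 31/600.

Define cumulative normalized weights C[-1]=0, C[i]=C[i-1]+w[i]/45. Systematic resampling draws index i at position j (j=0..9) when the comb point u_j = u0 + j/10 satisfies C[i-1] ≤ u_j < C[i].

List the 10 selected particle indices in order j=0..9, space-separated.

C = [4/45, 4/45, 8/45, 1/3, 4/9, 26/45, 34/45, 34/45, 14/15, 1]
j=0: u_0=31/600 ∈ [0, 4/45) → index 0
j=1: u_1=91/600 ∈ [4/45, 8/45) → index 2
j=2: u_2=151/600 ∈ [8/45, 1/3) → index 3
j=3: u_3=211/600 ∈ [1/3, 4/9) → index 4
j=4: u_4=271/600 ∈ [4/9, 26/45) → index 5
j=5: u_5=331/600 ∈ [4/9, 26/45) → index 5
j=6: u_6=391/600 ∈ [26/45, 34/45) → index 6
j=7: u_7=451/600 ∈ [26/45, 34/45) → index 6
j=8: u_8=511/600 ∈ [34/45, 14/15) → index 8
j=9: u_9=571/600 ∈ [14/15, 1) → index 9

0 2 3 4 5 5 6 6 8 9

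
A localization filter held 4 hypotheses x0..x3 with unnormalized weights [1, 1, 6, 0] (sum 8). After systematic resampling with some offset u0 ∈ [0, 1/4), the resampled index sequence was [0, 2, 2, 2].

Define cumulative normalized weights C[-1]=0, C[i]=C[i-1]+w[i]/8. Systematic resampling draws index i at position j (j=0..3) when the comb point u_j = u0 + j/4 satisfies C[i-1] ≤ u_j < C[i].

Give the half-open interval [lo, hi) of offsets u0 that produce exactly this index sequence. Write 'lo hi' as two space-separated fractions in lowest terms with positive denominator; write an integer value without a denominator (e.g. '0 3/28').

0 1/8

C = [1/8, 1/4, 1, 1]
j=0 picked index 0: u0 ∈ [0, 1/8)
j=1 picked index 2: u0 ∈ [0, 3/4)
j=2 picked index 2: u0 ∈ [-1/4, 1/2)
j=3 picked index 2: u0 ∈ [-1/2, 1/4)
intersection: [0, 1/8)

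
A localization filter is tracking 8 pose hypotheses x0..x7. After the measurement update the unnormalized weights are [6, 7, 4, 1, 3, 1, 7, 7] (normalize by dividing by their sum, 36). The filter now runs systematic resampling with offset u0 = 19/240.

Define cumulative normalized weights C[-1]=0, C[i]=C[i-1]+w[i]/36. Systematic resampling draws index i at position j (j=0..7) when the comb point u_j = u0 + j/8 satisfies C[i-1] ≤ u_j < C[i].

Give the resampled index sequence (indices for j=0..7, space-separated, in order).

0 1 1 2 4 6 7 7

C = [1/6, 13/36, 17/36, 1/2, 7/12, 11/18, 29/36, 1]
j=0: u_0=19/240 ∈ [0, 1/6) → index 0
j=1: u_1=49/240 ∈ [1/6, 13/36) → index 1
j=2: u_2=79/240 ∈ [1/6, 13/36) → index 1
j=3: u_3=109/240 ∈ [13/36, 17/36) → index 2
j=4: u_4=139/240 ∈ [1/2, 7/12) → index 4
j=5: u_5=169/240 ∈ [11/18, 29/36) → index 6
j=6: u_6=199/240 ∈ [29/36, 1) → index 7
j=7: u_7=229/240 ∈ [29/36, 1) → index 7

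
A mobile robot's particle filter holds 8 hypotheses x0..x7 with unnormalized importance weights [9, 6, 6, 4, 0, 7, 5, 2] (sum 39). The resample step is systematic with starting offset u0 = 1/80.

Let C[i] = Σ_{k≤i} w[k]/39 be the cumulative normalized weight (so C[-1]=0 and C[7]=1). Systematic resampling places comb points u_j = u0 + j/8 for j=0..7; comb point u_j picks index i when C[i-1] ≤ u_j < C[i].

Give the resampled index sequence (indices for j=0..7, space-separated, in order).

0 0 1 2 2 3 5 6

C = [3/13, 5/13, 7/13, 25/39, 25/39, 32/39, 37/39, 1]
j=0: u_0=1/80 ∈ [0, 3/13) → index 0
j=1: u_1=11/80 ∈ [0, 3/13) → index 0
j=2: u_2=21/80 ∈ [3/13, 5/13) → index 1
j=3: u_3=31/80 ∈ [5/13, 7/13) → index 2
j=4: u_4=41/80 ∈ [5/13, 7/13) → index 2
j=5: u_5=51/80 ∈ [7/13, 25/39) → index 3
j=6: u_6=61/80 ∈ [25/39, 32/39) → index 5
j=7: u_7=71/80 ∈ [32/39, 37/39) → index 6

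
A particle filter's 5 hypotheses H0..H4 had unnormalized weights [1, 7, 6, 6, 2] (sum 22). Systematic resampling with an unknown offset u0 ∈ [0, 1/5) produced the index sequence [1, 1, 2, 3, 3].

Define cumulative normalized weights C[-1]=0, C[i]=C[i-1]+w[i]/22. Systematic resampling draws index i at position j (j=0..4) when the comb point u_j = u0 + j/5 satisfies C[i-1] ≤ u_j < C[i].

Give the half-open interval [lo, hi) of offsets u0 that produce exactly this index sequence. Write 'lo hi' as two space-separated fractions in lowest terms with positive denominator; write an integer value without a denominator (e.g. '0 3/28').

1/22 6/55

C = [1/22, 4/11, 7/11, 10/11, 1]
j=0 picked index 1: u0 ∈ [1/22, 4/11)
j=1 picked index 1: u0 ∈ [-17/110, 9/55)
j=2 picked index 2: u0 ∈ [-2/55, 13/55)
j=3 picked index 3: u0 ∈ [2/55, 17/55)
j=4 picked index 3: u0 ∈ [-9/55, 6/55)
intersection: [1/22, 6/55)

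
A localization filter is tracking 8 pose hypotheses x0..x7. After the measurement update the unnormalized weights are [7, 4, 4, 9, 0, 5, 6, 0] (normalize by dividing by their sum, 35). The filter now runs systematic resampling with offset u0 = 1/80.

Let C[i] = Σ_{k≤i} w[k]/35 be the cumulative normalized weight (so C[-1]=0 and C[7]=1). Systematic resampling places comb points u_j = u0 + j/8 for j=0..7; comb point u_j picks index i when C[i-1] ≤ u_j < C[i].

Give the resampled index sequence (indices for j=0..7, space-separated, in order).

C = [1/5, 11/35, 3/7, 24/35, 24/35, 29/35, 1, 1]
j=0: u_0=1/80 ∈ [0, 1/5) → index 0
j=1: u_1=11/80 ∈ [0, 1/5) → index 0
j=2: u_2=21/80 ∈ [1/5, 11/35) → index 1
j=3: u_3=31/80 ∈ [11/35, 3/7) → index 2
j=4: u_4=41/80 ∈ [3/7, 24/35) → index 3
j=5: u_5=51/80 ∈ [3/7, 24/35) → index 3
j=6: u_6=61/80 ∈ [24/35, 29/35) → index 5
j=7: u_7=71/80 ∈ [29/35, 1) → index 6

0 0 1 2 3 3 5 6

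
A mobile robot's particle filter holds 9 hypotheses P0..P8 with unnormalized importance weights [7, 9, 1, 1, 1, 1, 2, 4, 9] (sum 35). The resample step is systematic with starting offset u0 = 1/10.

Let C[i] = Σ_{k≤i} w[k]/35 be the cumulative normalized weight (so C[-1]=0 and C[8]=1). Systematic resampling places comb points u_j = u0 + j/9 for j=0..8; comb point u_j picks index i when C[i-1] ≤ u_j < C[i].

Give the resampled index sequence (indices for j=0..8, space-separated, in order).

0 1 1 1 5 7 8 8 8

C = [1/5, 16/35, 17/35, 18/35, 19/35, 4/7, 22/35, 26/35, 1]
j=0: u_0=1/10 ∈ [0, 1/5) → index 0
j=1: u_1=19/90 ∈ [1/5, 16/35) → index 1
j=2: u_2=29/90 ∈ [1/5, 16/35) → index 1
j=3: u_3=13/30 ∈ [1/5, 16/35) → index 1
j=4: u_4=49/90 ∈ [19/35, 4/7) → index 5
j=5: u_5=59/90 ∈ [22/35, 26/35) → index 7
j=6: u_6=23/30 ∈ [26/35, 1) → index 8
j=7: u_7=79/90 ∈ [26/35, 1) → index 8
j=8: u_8=89/90 ∈ [26/35, 1) → index 8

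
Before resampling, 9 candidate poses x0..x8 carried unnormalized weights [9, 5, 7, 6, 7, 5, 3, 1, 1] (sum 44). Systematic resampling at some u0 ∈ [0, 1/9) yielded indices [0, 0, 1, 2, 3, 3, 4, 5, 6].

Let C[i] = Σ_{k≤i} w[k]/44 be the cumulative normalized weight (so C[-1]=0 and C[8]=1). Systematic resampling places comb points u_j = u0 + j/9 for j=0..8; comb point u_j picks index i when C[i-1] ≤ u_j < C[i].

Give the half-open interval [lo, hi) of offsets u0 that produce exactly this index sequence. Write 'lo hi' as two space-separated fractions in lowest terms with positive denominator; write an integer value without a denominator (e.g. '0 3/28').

13/396 23/396

C = [9/44, 7/22, 21/44, 27/44, 17/22, 39/44, 21/22, 43/44, 1]
j=0 picked index 0: u0 ∈ [0, 9/44)
j=1 picked index 0: u0 ∈ [-1/9, 37/396)
j=2 picked index 1: u0 ∈ [-7/396, 19/198)
j=3 picked index 2: u0 ∈ [-1/66, 19/132)
j=4 picked index 3: u0 ∈ [13/396, 67/396)
j=5 picked index 3: u0 ∈ [-31/396, 23/396)
j=6 picked index 4: u0 ∈ [-7/132, 7/66)
j=7 picked index 5: u0 ∈ [-1/198, 43/396)
j=8 picked index 6: u0 ∈ [-1/396, 13/198)
intersection: [13/396, 23/396)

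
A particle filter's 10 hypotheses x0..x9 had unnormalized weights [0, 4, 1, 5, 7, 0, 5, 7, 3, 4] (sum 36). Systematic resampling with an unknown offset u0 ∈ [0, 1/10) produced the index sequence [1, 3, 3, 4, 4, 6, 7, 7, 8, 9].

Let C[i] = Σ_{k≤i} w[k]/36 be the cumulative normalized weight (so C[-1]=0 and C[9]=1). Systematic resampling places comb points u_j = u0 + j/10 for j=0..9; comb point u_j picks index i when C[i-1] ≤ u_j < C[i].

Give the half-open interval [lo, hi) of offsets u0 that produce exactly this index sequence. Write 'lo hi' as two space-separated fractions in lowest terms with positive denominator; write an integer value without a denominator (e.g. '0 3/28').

7/180 13/180

C = [0, 1/9, 5/36, 5/18, 17/36, 17/36, 11/18, 29/36, 8/9, 1]
j=0 picked index 1: u0 ∈ [0, 1/9)
j=1 picked index 3: u0 ∈ [7/180, 8/45)
j=2 picked index 3: u0 ∈ [-11/180, 7/90)
j=3 picked index 4: u0 ∈ [-1/45, 31/180)
j=4 picked index 4: u0 ∈ [-11/90, 13/180)
j=5 picked index 6: u0 ∈ [-1/36, 1/9)
j=6 picked index 7: u0 ∈ [1/90, 37/180)
j=7 picked index 7: u0 ∈ [-4/45, 19/180)
j=8 picked index 8: u0 ∈ [1/180, 4/45)
j=9 picked index 9: u0 ∈ [-1/90, 1/10)
intersection: [7/180, 13/180)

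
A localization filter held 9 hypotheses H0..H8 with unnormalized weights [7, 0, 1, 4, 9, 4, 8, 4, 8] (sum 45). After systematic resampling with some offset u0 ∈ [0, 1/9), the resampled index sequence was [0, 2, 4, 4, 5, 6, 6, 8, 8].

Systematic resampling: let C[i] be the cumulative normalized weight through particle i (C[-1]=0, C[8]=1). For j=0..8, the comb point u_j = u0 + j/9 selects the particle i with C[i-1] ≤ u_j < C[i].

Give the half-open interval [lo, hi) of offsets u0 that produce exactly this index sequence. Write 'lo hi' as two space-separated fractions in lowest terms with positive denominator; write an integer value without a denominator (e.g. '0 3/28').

C = [7/45, 7/45, 8/45, 4/15, 7/15, 5/9, 11/15, 37/45, 1]
j=0 picked index 0: u0 ∈ [0, 7/45)
j=1 picked index 2: u0 ∈ [2/45, 1/15)
j=2 picked index 4: u0 ∈ [2/45, 11/45)
j=3 picked index 4: u0 ∈ [-1/15, 2/15)
j=4 picked index 5: u0 ∈ [1/45, 1/9)
j=5 picked index 6: u0 ∈ [0, 8/45)
j=6 picked index 6: u0 ∈ [-1/9, 1/15)
j=7 picked index 8: u0 ∈ [2/45, 2/9)
j=8 picked index 8: u0 ∈ [-1/15, 1/9)
intersection: [2/45, 1/15)

2/45 1/15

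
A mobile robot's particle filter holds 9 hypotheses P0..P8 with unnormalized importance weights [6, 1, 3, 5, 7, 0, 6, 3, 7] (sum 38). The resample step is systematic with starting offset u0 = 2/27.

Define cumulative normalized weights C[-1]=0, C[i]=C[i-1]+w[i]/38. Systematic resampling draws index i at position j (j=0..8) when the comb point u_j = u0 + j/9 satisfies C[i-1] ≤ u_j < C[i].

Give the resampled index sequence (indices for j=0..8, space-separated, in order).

0 2 3 4 4 6 7 8 8

C = [3/19, 7/38, 5/19, 15/38, 11/19, 11/19, 14/19, 31/38, 1]
j=0: u_0=2/27 ∈ [0, 3/19) → index 0
j=1: u_1=5/27 ∈ [7/38, 5/19) → index 2
j=2: u_2=8/27 ∈ [5/19, 15/38) → index 3
j=3: u_3=11/27 ∈ [15/38, 11/19) → index 4
j=4: u_4=14/27 ∈ [15/38, 11/19) → index 4
j=5: u_5=17/27 ∈ [11/19, 14/19) → index 6
j=6: u_6=20/27 ∈ [14/19, 31/38) → index 7
j=7: u_7=23/27 ∈ [31/38, 1) → index 8
j=8: u_8=26/27 ∈ [31/38, 1) → index 8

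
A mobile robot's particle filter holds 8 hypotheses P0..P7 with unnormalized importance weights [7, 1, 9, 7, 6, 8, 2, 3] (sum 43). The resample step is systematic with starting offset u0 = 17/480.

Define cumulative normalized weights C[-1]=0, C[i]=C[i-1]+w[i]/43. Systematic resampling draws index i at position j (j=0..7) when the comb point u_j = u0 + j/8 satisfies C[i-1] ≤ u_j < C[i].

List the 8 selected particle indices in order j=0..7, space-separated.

0 0 2 3 3 4 5 6

C = [7/43, 8/43, 17/43, 24/43, 30/43, 38/43, 40/43, 1]
j=0: u_0=17/480 ∈ [0, 7/43) → index 0
j=1: u_1=77/480 ∈ [0, 7/43) → index 0
j=2: u_2=137/480 ∈ [8/43, 17/43) → index 2
j=3: u_3=197/480 ∈ [17/43, 24/43) → index 3
j=4: u_4=257/480 ∈ [17/43, 24/43) → index 3
j=5: u_5=317/480 ∈ [24/43, 30/43) → index 4
j=6: u_6=377/480 ∈ [30/43, 38/43) → index 5
j=7: u_7=437/480 ∈ [38/43, 40/43) → index 6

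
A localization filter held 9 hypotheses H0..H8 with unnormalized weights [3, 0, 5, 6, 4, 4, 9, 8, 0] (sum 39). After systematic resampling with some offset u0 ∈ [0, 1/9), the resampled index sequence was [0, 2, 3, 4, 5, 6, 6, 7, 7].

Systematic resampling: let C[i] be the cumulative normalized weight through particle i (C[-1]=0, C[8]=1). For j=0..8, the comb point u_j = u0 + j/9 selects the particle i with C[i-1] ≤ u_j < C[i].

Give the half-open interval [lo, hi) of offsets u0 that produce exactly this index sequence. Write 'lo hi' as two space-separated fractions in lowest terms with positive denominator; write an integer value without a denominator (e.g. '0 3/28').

1/39 1/13

C = [1/13, 1/13, 8/39, 14/39, 6/13, 22/39, 31/39, 1, 1]
j=0 picked index 0: u0 ∈ [0, 1/13)
j=1 picked index 2: u0 ∈ [-4/117, 11/117)
j=2 picked index 3: u0 ∈ [-2/117, 16/117)
j=3 picked index 4: u0 ∈ [1/39, 5/39)
j=4 picked index 5: u0 ∈ [2/117, 14/117)
j=5 picked index 6: u0 ∈ [1/117, 28/117)
j=6 picked index 6: u0 ∈ [-4/39, 5/39)
j=7 picked index 7: u0 ∈ [2/117, 2/9)
j=8 picked index 7: u0 ∈ [-11/117, 1/9)
intersection: [1/39, 1/13)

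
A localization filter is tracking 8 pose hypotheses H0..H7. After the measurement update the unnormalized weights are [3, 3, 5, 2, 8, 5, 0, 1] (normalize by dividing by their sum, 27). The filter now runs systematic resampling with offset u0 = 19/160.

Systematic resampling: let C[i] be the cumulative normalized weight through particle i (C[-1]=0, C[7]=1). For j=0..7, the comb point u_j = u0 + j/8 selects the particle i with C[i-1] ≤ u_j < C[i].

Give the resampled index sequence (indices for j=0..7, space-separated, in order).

C = [1/9, 2/9, 11/27, 13/27, 7/9, 26/27, 26/27, 1]
j=0: u_0=19/160 ∈ [1/9, 2/9) → index 1
j=1: u_1=39/160 ∈ [2/9, 11/27) → index 2
j=2: u_2=59/160 ∈ [2/9, 11/27) → index 2
j=3: u_3=79/160 ∈ [13/27, 7/9) → index 4
j=4: u_4=99/160 ∈ [13/27, 7/9) → index 4
j=5: u_5=119/160 ∈ [13/27, 7/9) → index 4
j=6: u_6=139/160 ∈ [7/9, 26/27) → index 5
j=7: u_7=159/160 ∈ [26/27, 1) → index 7

1 2 2 4 4 4 5 7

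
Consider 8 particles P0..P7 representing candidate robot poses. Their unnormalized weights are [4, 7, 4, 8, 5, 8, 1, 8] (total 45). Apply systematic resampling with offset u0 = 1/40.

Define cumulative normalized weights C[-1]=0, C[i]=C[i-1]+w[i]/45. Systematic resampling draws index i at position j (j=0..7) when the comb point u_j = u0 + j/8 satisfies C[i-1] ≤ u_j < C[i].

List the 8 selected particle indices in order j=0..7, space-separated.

C = [4/45, 11/45, 1/3, 23/45, 28/45, 4/5, 37/45, 1]
j=0: u_0=1/40 ∈ [0, 4/45) → index 0
j=1: u_1=3/20 ∈ [4/45, 11/45) → index 1
j=2: u_2=11/40 ∈ [11/45, 1/3) → index 2
j=3: u_3=2/5 ∈ [1/3, 23/45) → index 3
j=4: u_4=21/40 ∈ [23/45, 28/45) → index 4
j=5: u_5=13/20 ∈ [28/45, 4/5) → index 5
j=6: u_6=31/40 ∈ [28/45, 4/5) → index 5
j=7: u_7=9/10 ∈ [37/45, 1) → index 7

0 1 2 3 4 5 5 7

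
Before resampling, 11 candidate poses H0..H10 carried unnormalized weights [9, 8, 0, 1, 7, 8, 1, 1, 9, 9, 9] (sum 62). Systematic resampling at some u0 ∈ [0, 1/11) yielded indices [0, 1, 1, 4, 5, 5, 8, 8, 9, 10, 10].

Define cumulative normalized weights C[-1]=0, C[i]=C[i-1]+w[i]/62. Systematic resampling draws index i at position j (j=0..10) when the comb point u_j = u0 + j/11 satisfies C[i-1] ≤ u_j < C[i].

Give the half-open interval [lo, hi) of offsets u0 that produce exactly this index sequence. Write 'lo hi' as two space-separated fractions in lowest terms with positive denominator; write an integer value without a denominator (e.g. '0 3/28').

C = [9/62, 17/62, 17/62, 9/31, 25/62, 33/62, 17/31, 35/62, 22/31, 53/62, 1]
j=0 picked index 0: u0 ∈ [0, 9/62)
j=1 picked index 1: u0 ∈ [37/682, 125/682)
j=2 picked index 1: u0 ∈ [-25/682, 63/682)
j=3 picked index 4: u0 ∈ [6/341, 89/682)
j=4 picked index 5: u0 ∈ [27/682, 115/682)
j=5 picked index 5: u0 ∈ [-35/682, 53/682)
j=6 picked index 8: u0 ∈ [13/682, 56/341)
j=7 picked index 8: u0 ∈ [-49/682, 25/341)
j=8 picked index 9: u0 ∈ [-6/341, 87/682)
j=9 picked index 10: u0 ∈ [25/682, 2/11)
j=10 picked index 10: u0 ∈ [-37/682, 1/11)
intersection: [37/682, 25/341)

37/682 25/341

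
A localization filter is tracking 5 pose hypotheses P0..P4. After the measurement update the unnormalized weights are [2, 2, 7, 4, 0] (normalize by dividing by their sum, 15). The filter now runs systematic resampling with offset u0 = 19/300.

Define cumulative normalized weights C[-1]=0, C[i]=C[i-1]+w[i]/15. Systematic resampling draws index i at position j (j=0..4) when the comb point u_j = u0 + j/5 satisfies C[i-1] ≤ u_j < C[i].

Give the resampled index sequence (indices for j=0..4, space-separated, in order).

0 1 2 2 3

C = [2/15, 4/15, 11/15, 1, 1]
j=0: u_0=19/300 ∈ [0, 2/15) → index 0
j=1: u_1=79/300 ∈ [2/15, 4/15) → index 1
j=2: u_2=139/300 ∈ [4/15, 11/15) → index 2
j=3: u_3=199/300 ∈ [4/15, 11/15) → index 2
j=4: u_4=259/300 ∈ [11/15, 1) → index 3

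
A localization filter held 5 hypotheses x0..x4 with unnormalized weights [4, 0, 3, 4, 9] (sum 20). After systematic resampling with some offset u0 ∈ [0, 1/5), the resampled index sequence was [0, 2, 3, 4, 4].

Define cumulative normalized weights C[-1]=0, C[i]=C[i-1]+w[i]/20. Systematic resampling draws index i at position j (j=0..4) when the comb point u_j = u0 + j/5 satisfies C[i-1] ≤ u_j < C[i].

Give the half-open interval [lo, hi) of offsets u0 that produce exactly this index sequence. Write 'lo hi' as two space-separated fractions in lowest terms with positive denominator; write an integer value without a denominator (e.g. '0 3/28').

C = [1/5, 1/5, 7/20, 11/20, 1]
j=0 picked index 0: u0 ∈ [0, 1/5)
j=1 picked index 2: u0 ∈ [0, 3/20)
j=2 picked index 3: u0 ∈ [-1/20, 3/20)
j=3 picked index 4: u0 ∈ [-1/20, 2/5)
j=4 picked index 4: u0 ∈ [-1/4, 1/5)
intersection: [0, 3/20)

0 3/20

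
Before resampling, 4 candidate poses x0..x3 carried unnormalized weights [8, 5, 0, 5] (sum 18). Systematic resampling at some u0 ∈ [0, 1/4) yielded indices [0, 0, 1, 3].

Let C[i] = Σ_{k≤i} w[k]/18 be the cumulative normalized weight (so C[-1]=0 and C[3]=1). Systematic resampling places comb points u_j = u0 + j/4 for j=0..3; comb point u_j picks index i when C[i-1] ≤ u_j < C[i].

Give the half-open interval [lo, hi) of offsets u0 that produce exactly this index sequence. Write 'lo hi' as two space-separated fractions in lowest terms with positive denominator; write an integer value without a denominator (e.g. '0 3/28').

C = [4/9, 13/18, 13/18, 1]
j=0 picked index 0: u0 ∈ [0, 4/9)
j=1 picked index 0: u0 ∈ [-1/4, 7/36)
j=2 picked index 1: u0 ∈ [-1/18, 2/9)
j=3 picked index 3: u0 ∈ [-1/36, 1/4)
intersection: [0, 7/36)

0 7/36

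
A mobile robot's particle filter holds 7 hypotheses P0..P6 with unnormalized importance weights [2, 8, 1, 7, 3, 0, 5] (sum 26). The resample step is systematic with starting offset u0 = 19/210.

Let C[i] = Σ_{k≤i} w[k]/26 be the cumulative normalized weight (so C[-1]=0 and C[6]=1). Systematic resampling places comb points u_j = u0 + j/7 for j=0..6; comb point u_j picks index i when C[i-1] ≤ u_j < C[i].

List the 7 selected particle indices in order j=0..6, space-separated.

1 1 1 3 3 4 6

C = [1/13, 5/13, 11/26, 9/13, 21/26, 21/26, 1]
j=0: u_0=19/210 ∈ [1/13, 5/13) → index 1
j=1: u_1=7/30 ∈ [1/13, 5/13) → index 1
j=2: u_2=79/210 ∈ [1/13, 5/13) → index 1
j=3: u_3=109/210 ∈ [11/26, 9/13) → index 3
j=4: u_4=139/210 ∈ [11/26, 9/13) → index 3
j=5: u_5=169/210 ∈ [9/13, 21/26) → index 4
j=6: u_6=199/210 ∈ [21/26, 1) → index 6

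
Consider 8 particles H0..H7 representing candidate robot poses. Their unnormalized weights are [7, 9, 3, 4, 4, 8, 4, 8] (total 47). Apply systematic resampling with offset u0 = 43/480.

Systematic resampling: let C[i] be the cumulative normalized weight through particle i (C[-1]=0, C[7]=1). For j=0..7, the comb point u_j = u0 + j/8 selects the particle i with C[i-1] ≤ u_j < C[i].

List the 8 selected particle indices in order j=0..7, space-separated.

C = [7/47, 16/47, 19/47, 23/47, 27/47, 35/47, 39/47, 1]
j=0: u_0=43/480 ∈ [0, 7/47) → index 0
j=1: u_1=103/480 ∈ [7/47, 16/47) → index 1
j=2: u_2=163/480 ∈ [7/47, 16/47) → index 1
j=3: u_3=223/480 ∈ [19/47, 23/47) → index 3
j=4: u_4=283/480 ∈ [27/47, 35/47) → index 5
j=5: u_5=343/480 ∈ [27/47, 35/47) → index 5
j=6: u_6=403/480 ∈ [39/47, 1) → index 7
j=7: u_7=463/480 ∈ [39/47, 1) → index 7

0 1 1 3 5 5 7 7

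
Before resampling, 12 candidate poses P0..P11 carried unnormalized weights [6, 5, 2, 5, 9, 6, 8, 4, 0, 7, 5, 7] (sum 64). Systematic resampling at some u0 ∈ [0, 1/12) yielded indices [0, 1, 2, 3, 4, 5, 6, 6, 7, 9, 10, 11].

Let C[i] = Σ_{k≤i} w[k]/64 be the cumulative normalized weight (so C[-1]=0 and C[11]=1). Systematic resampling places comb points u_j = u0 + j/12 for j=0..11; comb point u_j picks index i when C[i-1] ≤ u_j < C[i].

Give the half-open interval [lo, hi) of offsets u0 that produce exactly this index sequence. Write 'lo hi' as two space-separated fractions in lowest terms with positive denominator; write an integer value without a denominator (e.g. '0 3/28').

1/64 1/32

C = [3/32, 11/64, 13/64, 9/32, 27/64, 33/64, 41/64, 45/64, 45/64, 13/16, 57/64, 1]
j=0 picked index 0: u0 ∈ [0, 3/32)
j=1 picked index 1: u0 ∈ [1/96, 17/192)
j=2 picked index 2: u0 ∈ [1/192, 7/192)
j=3 picked index 3: u0 ∈ [-3/64, 1/32)
j=4 picked index 4: u0 ∈ [-5/96, 17/192)
j=5 picked index 5: u0 ∈ [1/192, 19/192)
j=6 picked index 6: u0 ∈ [1/64, 9/64)
j=7 picked index 6: u0 ∈ [-13/192, 11/192)
j=8 picked index 7: u0 ∈ [-5/192, 7/192)
j=9 picked index 9: u0 ∈ [-3/64, 1/16)
j=10 picked index 10: u0 ∈ [-1/48, 11/192)
j=11 picked index 11: u0 ∈ [-5/192, 1/12)
intersection: [1/64, 1/32)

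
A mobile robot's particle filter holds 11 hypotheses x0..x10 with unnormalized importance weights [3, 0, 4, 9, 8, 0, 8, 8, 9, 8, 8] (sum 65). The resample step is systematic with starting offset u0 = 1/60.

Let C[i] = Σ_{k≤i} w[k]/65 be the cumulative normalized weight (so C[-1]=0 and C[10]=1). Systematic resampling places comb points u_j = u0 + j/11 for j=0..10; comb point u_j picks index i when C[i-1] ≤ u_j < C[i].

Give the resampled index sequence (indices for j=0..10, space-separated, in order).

C = [3/65, 3/65, 7/65, 16/65, 24/65, 24/65, 32/65, 8/13, 49/65, 57/65, 1]
j=0: u_0=1/60 ∈ [0, 3/65) → index 0
j=1: u_1=71/660 ∈ [3/65, 7/65) → index 2
j=2: u_2=131/660 ∈ [7/65, 16/65) → index 3
j=3: u_3=191/660 ∈ [16/65, 24/65) → index 4
j=4: u_4=251/660 ∈ [24/65, 32/65) → index 6
j=5: u_5=311/660 ∈ [24/65, 32/65) → index 6
j=6: u_6=371/660 ∈ [32/65, 8/13) → index 7
j=7: u_7=431/660 ∈ [8/13, 49/65) → index 8
j=8: u_8=491/660 ∈ [8/13, 49/65) → index 8
j=9: u_9=551/660 ∈ [49/65, 57/65) → index 9
j=10: u_10=611/660 ∈ [57/65, 1) → index 10

0 2 3 4 6 6 7 8 8 9 10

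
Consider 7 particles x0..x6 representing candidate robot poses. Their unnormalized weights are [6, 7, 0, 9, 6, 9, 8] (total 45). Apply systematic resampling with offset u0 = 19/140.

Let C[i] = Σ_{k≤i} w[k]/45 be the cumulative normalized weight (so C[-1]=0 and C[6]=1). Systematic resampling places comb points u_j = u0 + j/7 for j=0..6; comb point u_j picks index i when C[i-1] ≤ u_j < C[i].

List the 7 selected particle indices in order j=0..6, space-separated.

1 1 3 4 5 6 6

C = [2/15, 13/45, 13/45, 22/45, 28/45, 37/45, 1]
j=0: u_0=19/140 ∈ [2/15, 13/45) → index 1
j=1: u_1=39/140 ∈ [2/15, 13/45) → index 1
j=2: u_2=59/140 ∈ [13/45, 22/45) → index 3
j=3: u_3=79/140 ∈ [22/45, 28/45) → index 4
j=4: u_4=99/140 ∈ [28/45, 37/45) → index 5
j=5: u_5=17/20 ∈ [37/45, 1) → index 6
j=6: u_6=139/140 ∈ [37/45, 1) → index 6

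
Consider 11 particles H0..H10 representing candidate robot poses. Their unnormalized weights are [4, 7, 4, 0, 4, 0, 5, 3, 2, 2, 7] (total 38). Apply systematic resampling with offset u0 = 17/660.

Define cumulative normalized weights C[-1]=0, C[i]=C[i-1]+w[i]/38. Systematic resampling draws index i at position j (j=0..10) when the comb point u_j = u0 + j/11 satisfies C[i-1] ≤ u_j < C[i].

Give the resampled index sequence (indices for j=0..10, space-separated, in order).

0 1 1 2 2 4 6 7 8 10 10

C = [2/19, 11/38, 15/38, 15/38, 1/2, 1/2, 12/19, 27/38, 29/38, 31/38, 1]
j=0: u_0=17/660 ∈ [0, 2/19) → index 0
j=1: u_1=7/60 ∈ [2/19, 11/38) → index 1
j=2: u_2=137/660 ∈ [2/19, 11/38) → index 1
j=3: u_3=197/660 ∈ [11/38, 15/38) → index 2
j=4: u_4=257/660 ∈ [11/38, 15/38) → index 2
j=5: u_5=317/660 ∈ [15/38, 1/2) → index 4
j=6: u_6=377/660 ∈ [1/2, 12/19) → index 6
j=7: u_7=437/660 ∈ [12/19, 27/38) → index 7
j=8: u_8=497/660 ∈ [27/38, 29/38) → index 8
j=9: u_9=557/660 ∈ [31/38, 1) → index 10
j=10: u_10=617/660 ∈ [31/38, 1) → index 10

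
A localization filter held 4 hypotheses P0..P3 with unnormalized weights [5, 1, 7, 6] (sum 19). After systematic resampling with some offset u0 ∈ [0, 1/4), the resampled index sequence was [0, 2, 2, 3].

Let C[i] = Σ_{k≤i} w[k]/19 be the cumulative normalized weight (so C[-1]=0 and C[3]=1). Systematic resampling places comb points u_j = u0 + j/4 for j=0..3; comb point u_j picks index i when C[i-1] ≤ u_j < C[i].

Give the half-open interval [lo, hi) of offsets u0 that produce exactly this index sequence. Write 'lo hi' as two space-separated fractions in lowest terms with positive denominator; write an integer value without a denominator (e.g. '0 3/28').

C = [5/19, 6/19, 13/19, 1]
j=0 picked index 0: u0 ∈ [0, 5/19)
j=1 picked index 2: u0 ∈ [5/76, 33/76)
j=2 picked index 2: u0 ∈ [-7/38, 7/38)
j=3 picked index 3: u0 ∈ [-5/76, 1/4)
intersection: [5/76, 7/38)

5/76 7/38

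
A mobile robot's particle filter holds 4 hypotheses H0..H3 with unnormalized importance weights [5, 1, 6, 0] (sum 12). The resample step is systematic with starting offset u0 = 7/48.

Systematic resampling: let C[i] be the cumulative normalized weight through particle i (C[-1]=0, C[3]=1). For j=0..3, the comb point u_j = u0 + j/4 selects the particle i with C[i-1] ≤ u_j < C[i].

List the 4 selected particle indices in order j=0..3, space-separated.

C = [5/12, 1/2, 1, 1]
j=0: u_0=7/48 ∈ [0, 5/12) → index 0
j=1: u_1=19/48 ∈ [0, 5/12) → index 0
j=2: u_2=31/48 ∈ [1/2, 1) → index 2
j=3: u_3=43/48 ∈ [1/2, 1) → index 2

0 0 2 2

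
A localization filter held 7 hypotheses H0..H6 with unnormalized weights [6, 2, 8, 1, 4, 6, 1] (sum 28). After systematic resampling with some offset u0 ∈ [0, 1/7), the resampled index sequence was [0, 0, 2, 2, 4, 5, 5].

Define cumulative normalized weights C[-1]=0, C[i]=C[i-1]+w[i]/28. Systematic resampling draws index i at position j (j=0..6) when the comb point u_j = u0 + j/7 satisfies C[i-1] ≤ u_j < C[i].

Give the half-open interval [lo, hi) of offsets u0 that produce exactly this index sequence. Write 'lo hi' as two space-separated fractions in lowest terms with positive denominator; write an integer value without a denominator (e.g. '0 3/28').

1/28 1/14

C = [3/14, 2/7, 4/7, 17/28, 3/4, 27/28, 1]
j=0 picked index 0: u0 ∈ [0, 3/14)
j=1 picked index 0: u0 ∈ [-1/7, 1/14)
j=2 picked index 2: u0 ∈ [0, 2/7)
j=3 picked index 2: u0 ∈ [-1/7, 1/7)
j=4 picked index 4: u0 ∈ [1/28, 5/28)
j=5 picked index 5: u0 ∈ [1/28, 1/4)
j=6 picked index 5: u0 ∈ [-3/28, 3/28)
intersection: [1/28, 1/14)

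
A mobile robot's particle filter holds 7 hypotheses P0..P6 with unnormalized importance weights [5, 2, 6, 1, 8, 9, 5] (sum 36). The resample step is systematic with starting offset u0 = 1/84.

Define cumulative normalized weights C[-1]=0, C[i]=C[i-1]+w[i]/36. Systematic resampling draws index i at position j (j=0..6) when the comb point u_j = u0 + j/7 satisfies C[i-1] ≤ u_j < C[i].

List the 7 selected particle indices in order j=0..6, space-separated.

C = [5/36, 7/36, 13/36, 7/18, 11/18, 31/36, 1]
j=0: u_0=1/84 ∈ [0, 5/36) → index 0
j=1: u_1=13/84 ∈ [5/36, 7/36) → index 1
j=2: u_2=25/84 ∈ [7/36, 13/36) → index 2
j=3: u_3=37/84 ∈ [7/18, 11/18) → index 4
j=4: u_4=7/12 ∈ [7/18, 11/18) → index 4
j=5: u_5=61/84 ∈ [11/18, 31/36) → index 5
j=6: u_6=73/84 ∈ [31/36, 1) → index 6

0 1 2 4 4 5 6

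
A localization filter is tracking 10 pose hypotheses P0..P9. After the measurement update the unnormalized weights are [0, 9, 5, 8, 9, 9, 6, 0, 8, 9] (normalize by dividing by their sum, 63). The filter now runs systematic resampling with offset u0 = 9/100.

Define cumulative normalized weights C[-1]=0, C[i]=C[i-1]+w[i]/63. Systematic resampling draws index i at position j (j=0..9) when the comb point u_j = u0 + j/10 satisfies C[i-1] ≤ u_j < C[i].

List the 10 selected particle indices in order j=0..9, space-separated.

1 2 3 4 4 5 6 8 9 9

C = [0, 1/7, 2/9, 22/63, 31/63, 40/63, 46/63, 46/63, 6/7, 1]
j=0: u_0=9/100 ∈ [0, 1/7) → index 1
j=1: u_1=19/100 ∈ [1/7, 2/9) → index 2
j=2: u_2=29/100 ∈ [2/9, 22/63) → index 3
j=3: u_3=39/100 ∈ [22/63, 31/63) → index 4
j=4: u_4=49/100 ∈ [22/63, 31/63) → index 4
j=5: u_5=59/100 ∈ [31/63, 40/63) → index 5
j=6: u_6=69/100 ∈ [40/63, 46/63) → index 6
j=7: u_7=79/100 ∈ [46/63, 6/7) → index 8
j=8: u_8=89/100 ∈ [6/7, 1) → index 9
j=9: u_9=99/100 ∈ [6/7, 1) → index 9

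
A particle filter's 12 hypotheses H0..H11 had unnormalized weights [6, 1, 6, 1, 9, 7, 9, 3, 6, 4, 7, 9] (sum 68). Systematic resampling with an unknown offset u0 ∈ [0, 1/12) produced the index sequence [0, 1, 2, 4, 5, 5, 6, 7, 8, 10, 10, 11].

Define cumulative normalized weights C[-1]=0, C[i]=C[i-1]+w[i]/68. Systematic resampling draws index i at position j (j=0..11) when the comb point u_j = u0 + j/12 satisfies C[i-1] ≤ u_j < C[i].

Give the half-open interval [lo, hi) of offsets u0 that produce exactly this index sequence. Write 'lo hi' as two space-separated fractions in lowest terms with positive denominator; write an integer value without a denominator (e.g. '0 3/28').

1/68 1/51

C = [3/34, 7/68, 13/68, 7/34, 23/68, 15/34, 39/68, 21/34, 12/17, 13/17, 59/68, 1]
j=0 picked index 0: u0 ∈ [0, 3/34)
j=1 picked index 1: u0 ∈ [1/204, 1/51)
j=2 picked index 2: u0 ∈ [-13/204, 5/204)
j=3 picked index 4: u0 ∈ [-3/68, 3/34)
j=4 picked index 5: u0 ∈ [1/204, 11/102)
j=5 picked index 5: u0 ∈ [-4/51, 5/204)
j=6 picked index 6: u0 ∈ [-1/17, 5/68)
j=7 picked index 7: u0 ∈ [-1/102, 7/204)
j=8 picked index 8: u0 ∈ [-5/102, 2/51)
j=9 picked index 10: u0 ∈ [1/68, 2/17)
j=10 picked index 10: u0 ∈ [-7/102, 7/204)
j=11 picked index 11: u0 ∈ [-5/102, 1/12)
intersection: [1/68, 1/51)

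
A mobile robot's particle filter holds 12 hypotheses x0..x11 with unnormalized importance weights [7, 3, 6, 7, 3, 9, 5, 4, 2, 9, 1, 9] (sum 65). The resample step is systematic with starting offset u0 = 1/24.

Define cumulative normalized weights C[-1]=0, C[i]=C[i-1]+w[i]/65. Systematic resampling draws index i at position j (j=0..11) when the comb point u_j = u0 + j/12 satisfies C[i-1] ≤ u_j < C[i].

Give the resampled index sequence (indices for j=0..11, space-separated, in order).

C = [7/65, 2/13, 16/65, 23/65, 2/5, 7/13, 8/13, 44/65, 46/65, 11/13, 56/65, 1]
j=0: u_0=1/24 ∈ [0, 7/65) → index 0
j=1: u_1=1/8 ∈ [7/65, 2/13) → index 1
j=2: u_2=5/24 ∈ [2/13, 16/65) → index 2
j=3: u_3=7/24 ∈ [16/65, 23/65) → index 3
j=4: u_4=3/8 ∈ [23/65, 2/5) → index 4
j=5: u_5=11/24 ∈ [2/5, 7/13) → index 5
j=6: u_6=13/24 ∈ [7/13, 8/13) → index 6
j=7: u_7=5/8 ∈ [8/13, 44/65) → index 7
j=8: u_8=17/24 ∈ [46/65, 11/13) → index 9
j=9: u_9=19/24 ∈ [46/65, 11/13) → index 9
j=10: u_10=7/8 ∈ [56/65, 1) → index 11
j=11: u_11=23/24 ∈ [56/65, 1) → index 11

0 1 2 3 4 5 6 7 9 9 11 11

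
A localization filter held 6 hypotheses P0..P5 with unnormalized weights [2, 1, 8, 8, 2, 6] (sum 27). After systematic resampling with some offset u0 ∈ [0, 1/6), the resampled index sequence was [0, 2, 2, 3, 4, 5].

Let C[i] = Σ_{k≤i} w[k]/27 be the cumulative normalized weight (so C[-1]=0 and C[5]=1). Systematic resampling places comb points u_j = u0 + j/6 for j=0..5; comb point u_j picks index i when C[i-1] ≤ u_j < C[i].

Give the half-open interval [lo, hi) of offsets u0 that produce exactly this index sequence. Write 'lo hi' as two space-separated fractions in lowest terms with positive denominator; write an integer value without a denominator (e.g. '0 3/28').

1/27 2/27

C = [2/27, 1/9, 11/27, 19/27, 7/9, 1]
j=0 picked index 0: u0 ∈ [0, 2/27)
j=1 picked index 2: u0 ∈ [-1/18, 13/54)
j=2 picked index 2: u0 ∈ [-2/9, 2/27)
j=3 picked index 3: u0 ∈ [-5/54, 11/54)
j=4 picked index 4: u0 ∈ [1/27, 1/9)
j=5 picked index 5: u0 ∈ [-1/18, 1/6)
intersection: [1/27, 2/27)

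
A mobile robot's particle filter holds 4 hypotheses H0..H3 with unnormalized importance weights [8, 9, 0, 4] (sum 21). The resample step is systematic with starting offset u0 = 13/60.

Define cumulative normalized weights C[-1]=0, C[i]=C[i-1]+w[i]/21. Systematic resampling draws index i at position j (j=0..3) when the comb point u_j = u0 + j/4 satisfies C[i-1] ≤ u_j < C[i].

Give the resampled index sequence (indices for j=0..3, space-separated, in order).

C = [8/21, 17/21, 17/21, 1]
j=0: u_0=13/60 ∈ [0, 8/21) → index 0
j=1: u_1=7/15 ∈ [8/21, 17/21) → index 1
j=2: u_2=43/60 ∈ [8/21, 17/21) → index 1
j=3: u_3=29/30 ∈ [17/21, 1) → index 3

0 1 1 3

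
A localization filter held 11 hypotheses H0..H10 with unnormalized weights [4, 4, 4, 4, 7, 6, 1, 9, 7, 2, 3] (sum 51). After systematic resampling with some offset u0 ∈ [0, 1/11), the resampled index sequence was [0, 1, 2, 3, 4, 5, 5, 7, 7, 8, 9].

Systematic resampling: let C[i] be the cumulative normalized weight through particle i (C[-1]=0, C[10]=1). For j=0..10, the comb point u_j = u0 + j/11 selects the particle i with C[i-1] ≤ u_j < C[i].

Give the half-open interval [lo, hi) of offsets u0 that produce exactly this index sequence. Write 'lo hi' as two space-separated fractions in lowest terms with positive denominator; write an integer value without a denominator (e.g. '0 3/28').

C = [4/51, 8/51, 4/17, 16/51, 23/51, 29/51, 10/17, 13/17, 46/51, 16/17, 1]
j=0 picked index 0: u0 ∈ [0, 4/51)
j=1 picked index 1: u0 ∈ [-7/561, 37/561)
j=2 picked index 2: u0 ∈ [-14/561, 10/187)
j=3 picked index 3: u0 ∈ [-7/187, 23/561)
j=4 picked index 4: u0 ∈ [-28/561, 49/561)
j=5 picked index 5: u0 ∈ [-2/561, 64/561)
j=6 picked index 5: u0 ∈ [-53/561, 13/561)
j=7 picked index 7: u0 ∈ [-9/187, 24/187)
j=8 picked index 7: u0 ∈ [-26/187, 7/187)
j=9 picked index 8: u0 ∈ [-10/187, 47/561)
j=10 picked index 9: u0 ∈ [-4/561, 6/187)
intersection: [0, 13/561)

0 13/561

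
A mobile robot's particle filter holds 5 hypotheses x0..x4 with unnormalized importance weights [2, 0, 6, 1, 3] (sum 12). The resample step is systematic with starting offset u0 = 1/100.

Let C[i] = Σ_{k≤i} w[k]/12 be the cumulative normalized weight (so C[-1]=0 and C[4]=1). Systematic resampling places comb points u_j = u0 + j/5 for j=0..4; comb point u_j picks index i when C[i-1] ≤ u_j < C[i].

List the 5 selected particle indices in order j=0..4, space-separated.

0 2 2 2 4

C = [1/6, 1/6, 2/3, 3/4, 1]
j=0: u_0=1/100 ∈ [0, 1/6) → index 0
j=1: u_1=21/100 ∈ [1/6, 2/3) → index 2
j=2: u_2=41/100 ∈ [1/6, 2/3) → index 2
j=3: u_3=61/100 ∈ [1/6, 2/3) → index 2
j=4: u_4=81/100 ∈ [3/4, 1) → index 4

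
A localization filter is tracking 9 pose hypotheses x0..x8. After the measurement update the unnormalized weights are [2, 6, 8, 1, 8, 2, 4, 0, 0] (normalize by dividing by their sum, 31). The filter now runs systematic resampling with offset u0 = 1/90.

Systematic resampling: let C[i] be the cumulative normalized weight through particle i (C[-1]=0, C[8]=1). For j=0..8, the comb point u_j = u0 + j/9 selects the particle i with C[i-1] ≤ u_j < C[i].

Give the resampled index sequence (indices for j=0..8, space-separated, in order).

0 1 1 2 2 4 4 4 6

C = [2/31, 8/31, 16/31, 17/31, 25/31, 27/31, 1, 1, 1]
j=0: u_0=1/90 ∈ [0, 2/31) → index 0
j=1: u_1=11/90 ∈ [2/31, 8/31) → index 1
j=2: u_2=7/30 ∈ [2/31, 8/31) → index 1
j=3: u_3=31/90 ∈ [8/31, 16/31) → index 2
j=4: u_4=41/90 ∈ [8/31, 16/31) → index 2
j=5: u_5=17/30 ∈ [17/31, 25/31) → index 4
j=6: u_6=61/90 ∈ [17/31, 25/31) → index 4
j=7: u_7=71/90 ∈ [17/31, 25/31) → index 4
j=8: u_8=9/10 ∈ [27/31, 1) → index 6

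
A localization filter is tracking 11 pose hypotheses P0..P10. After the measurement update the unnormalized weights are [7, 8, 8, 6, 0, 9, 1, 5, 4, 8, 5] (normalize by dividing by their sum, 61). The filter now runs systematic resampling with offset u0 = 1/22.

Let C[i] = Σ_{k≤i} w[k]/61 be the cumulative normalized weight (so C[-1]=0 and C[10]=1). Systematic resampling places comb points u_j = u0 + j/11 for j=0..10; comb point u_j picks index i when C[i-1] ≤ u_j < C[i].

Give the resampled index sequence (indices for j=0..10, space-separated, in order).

C = [7/61, 15/61, 23/61, 29/61, 29/61, 38/61, 39/61, 44/61, 48/61, 56/61, 1]
j=0: u_0=1/22 ∈ [0, 7/61) → index 0
j=1: u_1=3/22 ∈ [7/61, 15/61) → index 1
j=2: u_2=5/22 ∈ [7/61, 15/61) → index 1
j=3: u_3=7/22 ∈ [15/61, 23/61) → index 2
j=4: u_4=9/22 ∈ [23/61, 29/61) → index 3
j=5: u_5=1/2 ∈ [29/61, 38/61) → index 5
j=6: u_6=13/22 ∈ [29/61, 38/61) → index 5
j=7: u_7=15/22 ∈ [39/61, 44/61) → index 7
j=8: u_8=17/22 ∈ [44/61, 48/61) → index 8
j=9: u_9=19/22 ∈ [48/61, 56/61) → index 9
j=10: u_10=21/22 ∈ [56/61, 1) → index 10

0 1 1 2 3 5 5 7 8 9 10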